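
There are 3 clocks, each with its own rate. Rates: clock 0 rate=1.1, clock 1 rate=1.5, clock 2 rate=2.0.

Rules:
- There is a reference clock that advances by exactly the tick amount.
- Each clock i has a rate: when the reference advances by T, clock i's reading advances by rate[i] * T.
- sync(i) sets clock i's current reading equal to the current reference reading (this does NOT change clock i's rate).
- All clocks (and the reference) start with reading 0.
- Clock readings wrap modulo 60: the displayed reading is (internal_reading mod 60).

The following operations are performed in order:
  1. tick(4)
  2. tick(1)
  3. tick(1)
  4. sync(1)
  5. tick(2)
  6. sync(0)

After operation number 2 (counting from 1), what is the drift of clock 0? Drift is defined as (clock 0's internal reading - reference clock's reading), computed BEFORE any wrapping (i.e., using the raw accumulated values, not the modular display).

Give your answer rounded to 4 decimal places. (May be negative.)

Answer: 0.5000

Derivation:
After op 1 tick(4): ref=4.0000 raw=[4.4000 6.0000 8.0000]
After op 2 tick(1): ref=5.0000 raw=[5.5000 7.5000 10.0000]
Drift of clock 0 after op 2: 5.5000 - 5.0000 = 0.5000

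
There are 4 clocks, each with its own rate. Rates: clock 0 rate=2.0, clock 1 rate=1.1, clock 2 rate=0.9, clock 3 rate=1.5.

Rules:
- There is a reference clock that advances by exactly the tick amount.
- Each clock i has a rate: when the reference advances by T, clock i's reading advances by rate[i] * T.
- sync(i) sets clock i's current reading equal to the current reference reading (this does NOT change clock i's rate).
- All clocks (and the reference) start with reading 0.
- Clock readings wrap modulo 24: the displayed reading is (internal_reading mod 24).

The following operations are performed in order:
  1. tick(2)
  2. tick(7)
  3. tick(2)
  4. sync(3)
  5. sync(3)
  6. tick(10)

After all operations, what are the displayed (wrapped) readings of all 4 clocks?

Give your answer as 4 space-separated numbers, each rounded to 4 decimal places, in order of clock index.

After op 1 tick(2): ref=2.0000 raw=[4.0000 2.2000 1.8000 3.0000]
After op 2 tick(7): ref=9.0000 raw=[18.0000 9.9000 8.1000 13.5000]
After op 3 tick(2): ref=11.0000 raw=[22.0000 12.1000 9.9000 16.5000]
After op 4 sync(3): ref=11.0000 raw=[22.0000 12.1000 9.9000 11.0000]
After op 5 sync(3): ref=11.0000 raw=[22.0000 12.1000 9.9000 11.0000]
After op 6 tick(10): ref=21.0000 raw=[42.0000 23.1000 18.9000 26.0000]
Wrap final raw readings (mod 24): 42.0000 mod 24 = 18.0000; 23.1000 mod 24 = 23.1000; 18.9000 mod 24 = 18.9000; 26.0000 mod 24 = 2.0000

Answer: 18.0000 23.1000 18.9000 2.0000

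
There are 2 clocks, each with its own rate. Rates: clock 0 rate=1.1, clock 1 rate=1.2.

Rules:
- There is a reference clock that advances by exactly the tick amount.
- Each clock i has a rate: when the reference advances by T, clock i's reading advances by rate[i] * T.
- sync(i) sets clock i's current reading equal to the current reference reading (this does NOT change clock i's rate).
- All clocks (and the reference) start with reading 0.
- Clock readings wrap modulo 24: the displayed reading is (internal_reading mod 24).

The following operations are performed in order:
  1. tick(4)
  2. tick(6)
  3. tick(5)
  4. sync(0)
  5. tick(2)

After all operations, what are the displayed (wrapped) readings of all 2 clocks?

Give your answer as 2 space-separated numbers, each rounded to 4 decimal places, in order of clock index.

After op 1 tick(4): ref=4.0000 raw=[4.4000 4.8000]
After op 2 tick(6): ref=10.0000 raw=[11.0000 12.0000]
After op 3 tick(5): ref=15.0000 raw=[16.5000 18.0000]
After op 4 sync(0): ref=15.0000 raw=[15.0000 18.0000]
After op 5 tick(2): ref=17.0000 raw=[17.2000 20.4000]
Wrap final raw readings (mod 24): 17.2000 mod 24 = 17.2000; 20.4000 mod 24 = 20.4000

Answer: 17.2000 20.4000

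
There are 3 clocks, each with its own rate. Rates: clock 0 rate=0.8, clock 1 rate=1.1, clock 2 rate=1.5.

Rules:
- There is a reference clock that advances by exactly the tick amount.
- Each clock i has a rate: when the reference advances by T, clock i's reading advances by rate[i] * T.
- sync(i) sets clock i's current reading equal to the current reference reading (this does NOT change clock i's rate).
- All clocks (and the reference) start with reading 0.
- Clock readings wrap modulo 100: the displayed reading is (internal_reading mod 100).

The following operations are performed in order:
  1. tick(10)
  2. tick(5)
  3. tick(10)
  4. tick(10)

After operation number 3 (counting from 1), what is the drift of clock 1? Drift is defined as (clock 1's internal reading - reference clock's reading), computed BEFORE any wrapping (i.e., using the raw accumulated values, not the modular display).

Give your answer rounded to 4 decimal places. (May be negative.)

After op 1 tick(10): ref=10.0000 raw=[8.0000 11.0000 15.0000]
After op 2 tick(5): ref=15.0000 raw=[12.0000 16.5000 22.5000]
After op 3 tick(10): ref=25.0000 raw=[20.0000 27.5000 37.5000]
Drift of clock 1 after op 3: 27.5000 - 25.0000 = 2.5000

Answer: 2.5000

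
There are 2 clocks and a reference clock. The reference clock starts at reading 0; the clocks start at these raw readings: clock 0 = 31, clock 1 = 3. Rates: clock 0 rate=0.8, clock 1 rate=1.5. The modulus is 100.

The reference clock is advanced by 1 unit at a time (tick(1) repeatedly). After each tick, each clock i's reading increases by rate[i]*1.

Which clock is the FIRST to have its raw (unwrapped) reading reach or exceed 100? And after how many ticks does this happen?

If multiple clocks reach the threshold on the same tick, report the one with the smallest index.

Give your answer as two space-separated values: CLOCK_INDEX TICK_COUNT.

Answer: 1 65

Derivation:
clock 0: start=31, rate=0.8, needs 100-31 = 69; ticks = ceil(69/0.8) = ceil(86.2500) = 87; reading at tick 87 = 31 + 0.8*87 = 100.6000
clock 1: start=3, rate=1.5, needs 100-3 = 97; ticks = ceil(97/1.5) = ceil(64.6667) = 65; reading at tick 65 = 3 + 1.5*65 = 100.5000
Minimum tick count = 65; winners = [1]; smallest index = 1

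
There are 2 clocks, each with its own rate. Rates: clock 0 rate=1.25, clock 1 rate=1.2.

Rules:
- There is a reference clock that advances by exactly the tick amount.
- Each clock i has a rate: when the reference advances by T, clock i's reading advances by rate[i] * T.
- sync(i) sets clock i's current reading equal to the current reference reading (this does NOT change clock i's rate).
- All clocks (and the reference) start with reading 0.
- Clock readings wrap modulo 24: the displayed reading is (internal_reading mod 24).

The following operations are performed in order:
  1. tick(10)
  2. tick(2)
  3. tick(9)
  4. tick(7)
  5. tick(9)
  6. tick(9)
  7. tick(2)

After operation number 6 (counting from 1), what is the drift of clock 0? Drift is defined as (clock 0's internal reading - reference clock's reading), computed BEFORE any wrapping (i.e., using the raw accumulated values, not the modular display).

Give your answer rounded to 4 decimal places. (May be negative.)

Answer: 11.5000

Derivation:
After op 1 tick(10): ref=10.0000 raw=[12.5000 12.0000]
After op 2 tick(2): ref=12.0000 raw=[15.0000 14.4000]
After op 3 tick(9): ref=21.0000 raw=[26.2500 25.2000]
After op 4 tick(7): ref=28.0000 raw=[35.0000 33.6000]
After op 5 tick(9): ref=37.0000 raw=[46.2500 44.4000]
After op 6 tick(9): ref=46.0000 raw=[57.5000 55.2000]
Drift of clock 0 after op 6: 57.5000 - 46.0000 = 11.5000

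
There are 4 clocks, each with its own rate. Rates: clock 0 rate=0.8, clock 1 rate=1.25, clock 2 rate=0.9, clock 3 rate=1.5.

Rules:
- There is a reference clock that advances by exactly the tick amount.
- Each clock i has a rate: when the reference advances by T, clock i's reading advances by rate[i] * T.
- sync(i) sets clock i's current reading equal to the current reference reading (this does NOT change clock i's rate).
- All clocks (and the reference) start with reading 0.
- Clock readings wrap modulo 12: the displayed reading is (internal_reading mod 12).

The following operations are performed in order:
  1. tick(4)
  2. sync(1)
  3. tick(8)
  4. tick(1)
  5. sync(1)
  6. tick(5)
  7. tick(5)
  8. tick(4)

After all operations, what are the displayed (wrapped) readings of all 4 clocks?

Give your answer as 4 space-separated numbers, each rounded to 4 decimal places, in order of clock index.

After op 1 tick(4): ref=4.0000 raw=[3.2000 5.0000 3.6000 6.0000]
After op 2 sync(1): ref=4.0000 raw=[3.2000 4.0000 3.6000 6.0000]
After op 3 tick(8): ref=12.0000 raw=[9.6000 14.0000 10.8000 18.0000]
After op 4 tick(1): ref=13.0000 raw=[10.4000 15.2500 11.7000 19.5000]
After op 5 sync(1): ref=13.0000 raw=[10.4000 13.0000 11.7000 19.5000]
After op 6 tick(5): ref=18.0000 raw=[14.4000 19.2500 16.2000 27.0000]
After op 7 tick(5): ref=23.0000 raw=[18.4000 25.5000 20.7000 34.5000]
After op 8 tick(4): ref=27.0000 raw=[21.6000 30.5000 24.3000 40.5000]
Wrap final raw readings (mod 12): 21.6000 mod 12 = 9.6000; 30.5000 mod 12 = 6.5000; 24.3000 mod 12 = 0.3000; 40.5000 mod 12 = 4.5000

Answer: 9.6000 6.5000 0.3000 4.5000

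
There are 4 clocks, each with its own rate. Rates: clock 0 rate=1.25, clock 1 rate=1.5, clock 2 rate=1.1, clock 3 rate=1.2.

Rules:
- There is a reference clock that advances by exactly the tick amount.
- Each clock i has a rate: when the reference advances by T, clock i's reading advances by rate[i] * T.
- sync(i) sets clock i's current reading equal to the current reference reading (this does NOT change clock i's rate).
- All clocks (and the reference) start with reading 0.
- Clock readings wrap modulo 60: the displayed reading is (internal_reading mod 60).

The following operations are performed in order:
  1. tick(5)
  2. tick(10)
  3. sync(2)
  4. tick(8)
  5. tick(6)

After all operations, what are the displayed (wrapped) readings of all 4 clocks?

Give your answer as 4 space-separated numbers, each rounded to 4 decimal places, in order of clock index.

After op 1 tick(5): ref=5.0000 raw=[6.2500 7.5000 5.5000 6.0000]
After op 2 tick(10): ref=15.0000 raw=[18.7500 22.5000 16.5000 18.0000]
After op 3 sync(2): ref=15.0000 raw=[18.7500 22.5000 15.0000 18.0000]
After op 4 tick(8): ref=23.0000 raw=[28.7500 34.5000 23.8000 27.6000]
After op 5 tick(6): ref=29.0000 raw=[36.2500 43.5000 30.4000 34.8000]
Wrap final raw readings (mod 60): 36.2500 mod 60 = 36.2500; 43.5000 mod 60 = 43.5000; 30.4000 mod 60 = 30.4000; 34.8000 mod 60 = 34.8000

Answer: 36.2500 43.5000 30.4000 34.8000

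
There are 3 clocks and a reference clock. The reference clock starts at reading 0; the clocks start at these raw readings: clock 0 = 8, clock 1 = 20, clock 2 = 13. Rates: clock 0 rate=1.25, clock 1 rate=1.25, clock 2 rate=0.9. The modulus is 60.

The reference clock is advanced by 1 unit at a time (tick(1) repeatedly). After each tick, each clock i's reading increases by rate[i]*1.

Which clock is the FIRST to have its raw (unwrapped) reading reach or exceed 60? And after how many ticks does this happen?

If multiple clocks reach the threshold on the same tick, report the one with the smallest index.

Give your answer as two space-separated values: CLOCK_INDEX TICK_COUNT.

Answer: 1 32

Derivation:
clock 0: start=8, rate=1.25, needs 60-8 = 52; ticks = ceil(52/1.25) = ceil(41.6000) = 42; reading at tick 42 = 8 + 1.25*42 = 60.5000
clock 1: start=20, rate=1.25, needs 60-20 = 40; ticks = ceil(40/1.25) = ceil(32.0000) = 32; reading at tick 32 = 20 + 1.25*32 = 60.0000
clock 2: start=13, rate=0.9, needs 60-13 = 47; ticks = ceil(47/0.9) = ceil(52.2222) = 53; reading at tick 53 = 13 + 0.9*53 = 60.7000
Minimum tick count = 32; winners = [1]; smallest index = 1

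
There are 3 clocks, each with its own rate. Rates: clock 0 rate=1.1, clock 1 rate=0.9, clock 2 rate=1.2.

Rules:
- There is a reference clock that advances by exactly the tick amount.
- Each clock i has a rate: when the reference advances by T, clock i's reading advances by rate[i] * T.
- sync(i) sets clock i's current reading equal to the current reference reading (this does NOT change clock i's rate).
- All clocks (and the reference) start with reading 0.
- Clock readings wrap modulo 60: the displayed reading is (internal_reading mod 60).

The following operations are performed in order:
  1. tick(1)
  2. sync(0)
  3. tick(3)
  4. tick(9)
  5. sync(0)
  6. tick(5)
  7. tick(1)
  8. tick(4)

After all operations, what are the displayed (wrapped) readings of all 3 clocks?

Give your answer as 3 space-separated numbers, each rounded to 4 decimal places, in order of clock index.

After op 1 tick(1): ref=1.0000 raw=[1.1000 0.9000 1.2000]
After op 2 sync(0): ref=1.0000 raw=[1.0000 0.9000 1.2000]
After op 3 tick(3): ref=4.0000 raw=[4.3000 3.6000 4.8000]
After op 4 tick(9): ref=13.0000 raw=[14.2000 11.7000 15.6000]
After op 5 sync(0): ref=13.0000 raw=[13.0000 11.7000 15.6000]
After op 6 tick(5): ref=18.0000 raw=[18.5000 16.2000 21.6000]
After op 7 tick(1): ref=19.0000 raw=[19.6000 17.1000 22.8000]
After op 8 tick(4): ref=23.0000 raw=[24.0000 20.7000 27.6000]
Wrap final raw readings (mod 60): 24.0000 mod 60 = 24.0000; 20.7000 mod 60 = 20.7000; 27.6000 mod 60 = 27.6000

Answer: 24.0000 20.7000 27.6000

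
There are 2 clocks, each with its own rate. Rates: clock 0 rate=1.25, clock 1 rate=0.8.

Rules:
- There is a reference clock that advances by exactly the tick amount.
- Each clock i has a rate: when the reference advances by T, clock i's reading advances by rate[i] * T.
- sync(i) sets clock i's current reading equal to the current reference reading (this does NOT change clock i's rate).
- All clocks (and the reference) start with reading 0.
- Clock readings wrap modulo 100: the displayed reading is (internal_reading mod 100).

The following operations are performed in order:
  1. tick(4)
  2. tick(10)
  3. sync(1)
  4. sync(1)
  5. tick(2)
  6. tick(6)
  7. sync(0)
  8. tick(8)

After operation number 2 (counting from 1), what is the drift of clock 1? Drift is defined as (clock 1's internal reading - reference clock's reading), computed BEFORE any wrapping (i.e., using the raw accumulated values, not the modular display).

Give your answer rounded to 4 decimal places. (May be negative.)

Answer: -2.8000

Derivation:
After op 1 tick(4): ref=4.0000 raw=[5.0000 3.2000]
After op 2 tick(10): ref=14.0000 raw=[17.5000 11.2000]
Drift of clock 1 after op 2: 11.2000 - 14.0000 = -2.8000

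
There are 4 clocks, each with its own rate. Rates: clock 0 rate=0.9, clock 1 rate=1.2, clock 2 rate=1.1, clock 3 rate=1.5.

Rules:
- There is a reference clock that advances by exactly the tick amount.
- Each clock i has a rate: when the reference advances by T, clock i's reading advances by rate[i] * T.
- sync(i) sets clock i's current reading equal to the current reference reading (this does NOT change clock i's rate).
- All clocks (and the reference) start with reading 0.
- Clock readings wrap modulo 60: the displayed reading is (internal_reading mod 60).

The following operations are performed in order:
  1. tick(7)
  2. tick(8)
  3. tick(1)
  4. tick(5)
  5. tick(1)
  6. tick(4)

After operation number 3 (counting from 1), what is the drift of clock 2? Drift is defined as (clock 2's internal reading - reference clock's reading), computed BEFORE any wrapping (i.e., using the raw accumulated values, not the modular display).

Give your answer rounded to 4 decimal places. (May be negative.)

After op 1 tick(7): ref=7.0000 raw=[6.3000 8.4000 7.7000 10.5000]
After op 2 tick(8): ref=15.0000 raw=[13.5000 18.0000 16.5000 22.5000]
After op 3 tick(1): ref=16.0000 raw=[14.4000 19.2000 17.6000 24.0000]
Drift of clock 2 after op 3: 17.6000 - 16.0000 = 1.6000

Answer: 1.6000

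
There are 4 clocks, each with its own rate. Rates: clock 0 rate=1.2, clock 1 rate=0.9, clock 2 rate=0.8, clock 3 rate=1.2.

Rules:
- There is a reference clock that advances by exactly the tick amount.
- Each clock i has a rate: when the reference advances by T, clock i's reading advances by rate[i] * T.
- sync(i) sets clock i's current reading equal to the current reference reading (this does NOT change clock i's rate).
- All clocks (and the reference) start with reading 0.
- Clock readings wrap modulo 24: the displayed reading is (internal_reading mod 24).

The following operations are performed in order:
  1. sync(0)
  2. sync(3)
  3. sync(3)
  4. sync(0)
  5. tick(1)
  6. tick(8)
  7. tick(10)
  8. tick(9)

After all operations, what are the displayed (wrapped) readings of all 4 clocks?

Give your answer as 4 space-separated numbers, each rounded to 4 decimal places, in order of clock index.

Answer: 9.6000 1.2000 22.4000 9.6000

Derivation:
After op 1 sync(0): ref=0.0000 raw=[0.0000 0.0000 0.0000 0.0000]
After op 2 sync(3): ref=0.0000 raw=[0.0000 0.0000 0.0000 0.0000]
After op 3 sync(3): ref=0.0000 raw=[0.0000 0.0000 0.0000 0.0000]
After op 4 sync(0): ref=0.0000 raw=[0.0000 0.0000 0.0000 0.0000]
After op 5 tick(1): ref=1.0000 raw=[1.2000 0.9000 0.8000 1.2000]
After op 6 tick(8): ref=9.0000 raw=[10.8000 8.1000 7.2000 10.8000]
After op 7 tick(10): ref=19.0000 raw=[22.8000 17.1000 15.2000 22.8000]
After op 8 tick(9): ref=28.0000 raw=[33.6000 25.2000 22.4000 33.6000]
Wrap final raw readings (mod 24): 33.6000 mod 24 = 9.6000; 25.2000 mod 24 = 1.2000; 22.4000 mod 24 = 22.4000; 33.6000 mod 24 = 9.6000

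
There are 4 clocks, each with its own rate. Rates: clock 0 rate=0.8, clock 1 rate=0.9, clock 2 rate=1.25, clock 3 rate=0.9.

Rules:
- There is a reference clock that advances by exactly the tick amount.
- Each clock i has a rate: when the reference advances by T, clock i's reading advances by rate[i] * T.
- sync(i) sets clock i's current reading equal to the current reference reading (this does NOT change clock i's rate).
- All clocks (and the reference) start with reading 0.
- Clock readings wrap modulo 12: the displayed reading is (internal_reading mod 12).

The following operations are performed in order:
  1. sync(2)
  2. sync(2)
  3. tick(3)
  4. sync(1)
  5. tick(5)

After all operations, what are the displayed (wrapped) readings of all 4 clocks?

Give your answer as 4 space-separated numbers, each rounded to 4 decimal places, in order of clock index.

After op 1 sync(2): ref=0.0000 raw=[0.0000 0.0000 0.0000 0.0000]
After op 2 sync(2): ref=0.0000 raw=[0.0000 0.0000 0.0000 0.0000]
After op 3 tick(3): ref=3.0000 raw=[2.4000 2.7000 3.7500 2.7000]
After op 4 sync(1): ref=3.0000 raw=[2.4000 3.0000 3.7500 2.7000]
After op 5 tick(5): ref=8.0000 raw=[6.4000 7.5000 10.0000 7.2000]
Wrap final raw readings (mod 12): 6.4000 mod 12 = 6.4000; 7.5000 mod 12 = 7.5000; 10.0000 mod 12 = 10.0000; 7.2000 mod 12 = 7.2000

Answer: 6.4000 7.5000 10.0000 7.2000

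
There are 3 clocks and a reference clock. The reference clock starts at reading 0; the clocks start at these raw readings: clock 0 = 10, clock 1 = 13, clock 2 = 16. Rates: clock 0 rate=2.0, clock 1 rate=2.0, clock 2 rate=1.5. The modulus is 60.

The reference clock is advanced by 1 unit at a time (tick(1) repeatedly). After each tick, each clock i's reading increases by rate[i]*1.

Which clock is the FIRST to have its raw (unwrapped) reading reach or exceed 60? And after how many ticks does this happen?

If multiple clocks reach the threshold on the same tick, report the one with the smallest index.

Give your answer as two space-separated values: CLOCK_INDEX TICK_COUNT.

clock 0: start=10, rate=2.0, needs 60-10 = 50; ticks = ceil(50/2.0) = ceil(25.0000) = 25; reading at tick 25 = 10 + 2.0*25 = 60.0000
clock 1: start=13, rate=2.0, needs 60-13 = 47; ticks = ceil(47/2.0) = ceil(23.5000) = 24; reading at tick 24 = 13 + 2.0*24 = 61.0000
clock 2: start=16, rate=1.5, needs 60-16 = 44; ticks = ceil(44/1.5) = ceil(29.3333) = 30; reading at tick 30 = 16 + 1.5*30 = 61.0000
Minimum tick count = 24; winners = [1]; smallest index = 1

Answer: 1 24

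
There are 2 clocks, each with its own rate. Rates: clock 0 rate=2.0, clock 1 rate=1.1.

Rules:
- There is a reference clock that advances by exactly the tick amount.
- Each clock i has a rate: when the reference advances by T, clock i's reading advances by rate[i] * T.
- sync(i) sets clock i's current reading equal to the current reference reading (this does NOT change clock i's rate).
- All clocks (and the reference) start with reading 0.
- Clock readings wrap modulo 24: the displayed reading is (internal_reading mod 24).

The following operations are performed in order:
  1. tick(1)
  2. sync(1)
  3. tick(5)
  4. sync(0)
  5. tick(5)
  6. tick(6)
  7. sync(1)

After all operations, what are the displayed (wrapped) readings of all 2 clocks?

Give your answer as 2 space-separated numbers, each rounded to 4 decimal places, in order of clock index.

Answer: 4.0000 17.0000

Derivation:
After op 1 tick(1): ref=1.0000 raw=[2.0000 1.1000]
After op 2 sync(1): ref=1.0000 raw=[2.0000 1.0000]
After op 3 tick(5): ref=6.0000 raw=[12.0000 6.5000]
After op 4 sync(0): ref=6.0000 raw=[6.0000 6.5000]
After op 5 tick(5): ref=11.0000 raw=[16.0000 12.0000]
After op 6 tick(6): ref=17.0000 raw=[28.0000 18.6000]
After op 7 sync(1): ref=17.0000 raw=[28.0000 17.0000]
Wrap final raw readings (mod 24): 28.0000 mod 24 = 4.0000; 17.0000 mod 24 = 17.0000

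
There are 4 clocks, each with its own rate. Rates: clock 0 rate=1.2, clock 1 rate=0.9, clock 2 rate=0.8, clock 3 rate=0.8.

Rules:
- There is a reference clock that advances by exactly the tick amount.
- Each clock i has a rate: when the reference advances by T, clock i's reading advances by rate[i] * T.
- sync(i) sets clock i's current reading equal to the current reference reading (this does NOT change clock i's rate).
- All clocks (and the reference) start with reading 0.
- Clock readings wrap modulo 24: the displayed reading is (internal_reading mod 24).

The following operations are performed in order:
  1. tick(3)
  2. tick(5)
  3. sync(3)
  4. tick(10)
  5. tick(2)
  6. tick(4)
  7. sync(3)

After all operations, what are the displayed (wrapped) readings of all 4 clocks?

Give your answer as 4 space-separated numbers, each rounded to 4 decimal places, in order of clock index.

Answer: 4.8000 21.6000 19.2000 0.0000

Derivation:
After op 1 tick(3): ref=3.0000 raw=[3.6000 2.7000 2.4000 2.4000]
After op 2 tick(5): ref=8.0000 raw=[9.6000 7.2000 6.4000 6.4000]
After op 3 sync(3): ref=8.0000 raw=[9.6000 7.2000 6.4000 8.0000]
After op 4 tick(10): ref=18.0000 raw=[21.6000 16.2000 14.4000 16.0000]
After op 5 tick(2): ref=20.0000 raw=[24.0000 18.0000 16.0000 17.6000]
After op 6 tick(4): ref=24.0000 raw=[28.8000 21.6000 19.2000 20.8000]
After op 7 sync(3): ref=24.0000 raw=[28.8000 21.6000 19.2000 24.0000]
Wrap final raw readings (mod 24): 28.8000 mod 24 = 4.8000; 21.6000 mod 24 = 21.6000; 19.2000 mod 24 = 19.2000; 24.0000 mod 24 = 0.0000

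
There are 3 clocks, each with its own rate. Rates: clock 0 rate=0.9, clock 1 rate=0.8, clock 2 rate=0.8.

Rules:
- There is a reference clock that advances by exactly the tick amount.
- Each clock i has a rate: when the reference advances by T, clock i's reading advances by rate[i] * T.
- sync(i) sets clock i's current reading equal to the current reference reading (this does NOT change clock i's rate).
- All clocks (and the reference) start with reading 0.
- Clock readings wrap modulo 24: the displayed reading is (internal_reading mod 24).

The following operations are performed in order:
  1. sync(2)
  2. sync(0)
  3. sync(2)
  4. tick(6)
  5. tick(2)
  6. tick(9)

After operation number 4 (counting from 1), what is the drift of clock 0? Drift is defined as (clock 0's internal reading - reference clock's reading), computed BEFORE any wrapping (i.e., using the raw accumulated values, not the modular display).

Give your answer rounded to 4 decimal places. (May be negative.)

Answer: -0.6000

Derivation:
After op 1 sync(2): ref=0.0000 raw=[0.0000 0.0000 0.0000]
After op 2 sync(0): ref=0.0000 raw=[0.0000 0.0000 0.0000]
After op 3 sync(2): ref=0.0000 raw=[0.0000 0.0000 0.0000]
After op 4 tick(6): ref=6.0000 raw=[5.4000 4.8000 4.8000]
Drift of clock 0 after op 4: 5.4000 - 6.0000 = -0.6000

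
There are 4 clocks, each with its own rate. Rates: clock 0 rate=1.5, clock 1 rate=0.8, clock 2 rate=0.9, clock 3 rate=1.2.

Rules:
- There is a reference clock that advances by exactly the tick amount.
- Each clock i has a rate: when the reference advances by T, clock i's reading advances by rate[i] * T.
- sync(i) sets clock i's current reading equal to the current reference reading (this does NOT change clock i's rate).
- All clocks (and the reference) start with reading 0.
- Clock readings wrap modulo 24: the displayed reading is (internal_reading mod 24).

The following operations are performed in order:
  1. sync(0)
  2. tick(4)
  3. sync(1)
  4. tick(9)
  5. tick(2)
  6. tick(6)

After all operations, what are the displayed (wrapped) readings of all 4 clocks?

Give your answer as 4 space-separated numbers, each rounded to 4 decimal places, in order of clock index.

After op 1 sync(0): ref=0.0000 raw=[0.0000 0.0000 0.0000 0.0000]
After op 2 tick(4): ref=4.0000 raw=[6.0000 3.2000 3.6000 4.8000]
After op 3 sync(1): ref=4.0000 raw=[6.0000 4.0000 3.6000 4.8000]
After op 4 tick(9): ref=13.0000 raw=[19.5000 11.2000 11.7000 15.6000]
After op 5 tick(2): ref=15.0000 raw=[22.5000 12.8000 13.5000 18.0000]
After op 6 tick(6): ref=21.0000 raw=[31.5000 17.6000 18.9000 25.2000]
Wrap final raw readings (mod 24): 31.5000 mod 24 = 7.5000; 17.6000 mod 24 = 17.6000; 18.9000 mod 24 = 18.9000; 25.2000 mod 24 = 1.2000

Answer: 7.5000 17.6000 18.9000 1.2000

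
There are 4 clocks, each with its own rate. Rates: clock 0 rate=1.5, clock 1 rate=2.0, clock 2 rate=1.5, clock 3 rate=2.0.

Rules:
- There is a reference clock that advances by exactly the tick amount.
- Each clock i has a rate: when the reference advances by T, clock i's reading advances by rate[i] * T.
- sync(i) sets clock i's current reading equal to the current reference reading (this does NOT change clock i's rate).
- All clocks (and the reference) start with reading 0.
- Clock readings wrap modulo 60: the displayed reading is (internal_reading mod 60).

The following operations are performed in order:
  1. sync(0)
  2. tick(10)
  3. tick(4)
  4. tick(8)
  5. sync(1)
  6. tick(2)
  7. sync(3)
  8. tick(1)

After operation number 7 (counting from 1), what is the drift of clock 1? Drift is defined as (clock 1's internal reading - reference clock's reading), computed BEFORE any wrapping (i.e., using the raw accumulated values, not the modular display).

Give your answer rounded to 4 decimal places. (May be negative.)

After op 1 sync(0): ref=0.0000 raw=[0.0000 0.0000 0.0000 0.0000]
After op 2 tick(10): ref=10.0000 raw=[15.0000 20.0000 15.0000 20.0000]
After op 3 tick(4): ref=14.0000 raw=[21.0000 28.0000 21.0000 28.0000]
After op 4 tick(8): ref=22.0000 raw=[33.0000 44.0000 33.0000 44.0000]
After op 5 sync(1): ref=22.0000 raw=[33.0000 22.0000 33.0000 44.0000]
After op 6 tick(2): ref=24.0000 raw=[36.0000 26.0000 36.0000 48.0000]
After op 7 sync(3): ref=24.0000 raw=[36.0000 26.0000 36.0000 24.0000]
Drift of clock 1 after op 7: 26.0000 - 24.0000 = 2.0000

Answer: 2.0000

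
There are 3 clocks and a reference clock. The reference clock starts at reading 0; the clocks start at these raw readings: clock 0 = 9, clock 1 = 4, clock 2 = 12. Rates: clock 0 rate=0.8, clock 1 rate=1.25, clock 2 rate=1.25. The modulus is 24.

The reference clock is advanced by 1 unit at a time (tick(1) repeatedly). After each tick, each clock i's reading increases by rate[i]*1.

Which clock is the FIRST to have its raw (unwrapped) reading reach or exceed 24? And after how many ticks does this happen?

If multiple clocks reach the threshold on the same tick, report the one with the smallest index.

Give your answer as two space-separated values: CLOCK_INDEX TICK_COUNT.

Answer: 2 10

Derivation:
clock 0: start=9, rate=0.8, needs 24-9 = 15; ticks = ceil(15/0.8) = ceil(18.7500) = 19; reading at tick 19 = 9 + 0.8*19 = 24.2000
clock 1: start=4, rate=1.25, needs 24-4 = 20; ticks = ceil(20/1.25) = ceil(16.0000) = 16; reading at tick 16 = 4 + 1.25*16 = 24.0000
clock 2: start=12, rate=1.25, needs 24-12 = 12; ticks = ceil(12/1.25) = ceil(9.6000) = 10; reading at tick 10 = 12 + 1.25*10 = 24.5000
Minimum tick count = 10; winners = [2]; smallest index = 2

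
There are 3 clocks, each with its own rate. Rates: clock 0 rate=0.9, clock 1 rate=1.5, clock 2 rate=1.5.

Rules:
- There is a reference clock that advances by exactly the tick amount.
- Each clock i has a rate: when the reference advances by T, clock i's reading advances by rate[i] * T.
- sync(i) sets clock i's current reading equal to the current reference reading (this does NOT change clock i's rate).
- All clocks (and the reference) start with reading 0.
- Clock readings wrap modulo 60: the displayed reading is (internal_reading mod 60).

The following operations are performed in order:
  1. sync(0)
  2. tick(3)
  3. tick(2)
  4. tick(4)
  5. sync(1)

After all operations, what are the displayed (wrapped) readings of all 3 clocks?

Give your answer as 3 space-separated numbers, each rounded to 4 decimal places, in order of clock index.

After op 1 sync(0): ref=0.0000 raw=[0.0000 0.0000 0.0000]
After op 2 tick(3): ref=3.0000 raw=[2.7000 4.5000 4.5000]
After op 3 tick(2): ref=5.0000 raw=[4.5000 7.5000 7.5000]
After op 4 tick(4): ref=9.0000 raw=[8.1000 13.5000 13.5000]
After op 5 sync(1): ref=9.0000 raw=[8.1000 9.0000 13.5000]
Wrap final raw readings (mod 60): 8.1000 mod 60 = 8.1000; 9.0000 mod 60 = 9.0000; 13.5000 mod 60 = 13.5000

Answer: 8.1000 9.0000 13.5000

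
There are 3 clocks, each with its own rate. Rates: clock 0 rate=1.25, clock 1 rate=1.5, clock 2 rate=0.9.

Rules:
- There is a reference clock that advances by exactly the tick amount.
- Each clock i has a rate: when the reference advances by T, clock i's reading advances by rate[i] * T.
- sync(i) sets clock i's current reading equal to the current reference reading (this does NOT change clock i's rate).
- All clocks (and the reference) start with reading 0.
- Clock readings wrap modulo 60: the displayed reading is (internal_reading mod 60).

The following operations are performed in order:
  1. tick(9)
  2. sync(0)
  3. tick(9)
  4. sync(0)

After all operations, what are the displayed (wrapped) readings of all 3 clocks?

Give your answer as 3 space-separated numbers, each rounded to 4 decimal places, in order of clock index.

After op 1 tick(9): ref=9.0000 raw=[11.2500 13.5000 8.1000]
After op 2 sync(0): ref=9.0000 raw=[9.0000 13.5000 8.1000]
After op 3 tick(9): ref=18.0000 raw=[20.2500 27.0000 16.2000]
After op 4 sync(0): ref=18.0000 raw=[18.0000 27.0000 16.2000]
Wrap final raw readings (mod 60): 18.0000 mod 60 = 18.0000; 27.0000 mod 60 = 27.0000; 16.2000 mod 60 = 16.2000

Answer: 18.0000 27.0000 16.2000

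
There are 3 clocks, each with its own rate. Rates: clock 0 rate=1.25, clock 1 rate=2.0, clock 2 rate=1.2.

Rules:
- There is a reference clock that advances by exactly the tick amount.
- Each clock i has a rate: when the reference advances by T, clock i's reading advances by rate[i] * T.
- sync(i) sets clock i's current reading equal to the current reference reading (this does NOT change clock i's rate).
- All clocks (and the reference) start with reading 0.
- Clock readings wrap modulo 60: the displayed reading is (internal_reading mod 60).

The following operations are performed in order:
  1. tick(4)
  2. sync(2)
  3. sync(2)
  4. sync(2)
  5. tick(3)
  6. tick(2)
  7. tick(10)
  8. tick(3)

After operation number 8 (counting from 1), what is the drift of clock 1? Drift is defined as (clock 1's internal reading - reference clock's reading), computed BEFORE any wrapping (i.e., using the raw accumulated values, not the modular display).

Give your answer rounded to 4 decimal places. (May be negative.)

After op 1 tick(4): ref=4.0000 raw=[5.0000 8.0000 4.8000]
After op 2 sync(2): ref=4.0000 raw=[5.0000 8.0000 4.0000]
After op 3 sync(2): ref=4.0000 raw=[5.0000 8.0000 4.0000]
After op 4 sync(2): ref=4.0000 raw=[5.0000 8.0000 4.0000]
After op 5 tick(3): ref=7.0000 raw=[8.7500 14.0000 7.6000]
After op 6 tick(2): ref=9.0000 raw=[11.2500 18.0000 10.0000]
After op 7 tick(10): ref=19.0000 raw=[23.7500 38.0000 22.0000]
After op 8 tick(3): ref=22.0000 raw=[27.5000 44.0000 25.6000]
Drift of clock 1 after op 8: 44.0000 - 22.0000 = 22.0000

Answer: 22.0000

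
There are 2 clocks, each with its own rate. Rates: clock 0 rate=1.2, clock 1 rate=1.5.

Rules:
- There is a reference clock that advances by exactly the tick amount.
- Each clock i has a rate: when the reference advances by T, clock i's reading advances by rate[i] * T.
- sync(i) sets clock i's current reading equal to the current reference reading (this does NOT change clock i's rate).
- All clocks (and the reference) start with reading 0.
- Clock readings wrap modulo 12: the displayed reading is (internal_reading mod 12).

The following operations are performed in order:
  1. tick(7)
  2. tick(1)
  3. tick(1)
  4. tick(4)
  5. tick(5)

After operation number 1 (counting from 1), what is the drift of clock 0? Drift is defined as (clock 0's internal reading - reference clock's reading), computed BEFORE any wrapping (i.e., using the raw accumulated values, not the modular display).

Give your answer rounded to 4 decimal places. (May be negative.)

After op 1 tick(7): ref=7.0000 raw=[8.4000 10.5000]
Drift of clock 0 after op 1: 8.4000 - 7.0000 = 1.4000

Answer: 1.4000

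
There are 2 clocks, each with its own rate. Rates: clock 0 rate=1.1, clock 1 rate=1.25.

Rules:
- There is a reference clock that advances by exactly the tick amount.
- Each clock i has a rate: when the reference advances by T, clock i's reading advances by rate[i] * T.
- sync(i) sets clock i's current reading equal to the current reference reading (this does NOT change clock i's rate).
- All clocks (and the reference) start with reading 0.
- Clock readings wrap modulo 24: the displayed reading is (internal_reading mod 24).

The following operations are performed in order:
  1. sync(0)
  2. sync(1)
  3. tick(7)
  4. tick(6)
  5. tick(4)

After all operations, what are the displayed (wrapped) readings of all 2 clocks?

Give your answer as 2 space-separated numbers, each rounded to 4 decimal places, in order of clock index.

Answer: 18.7000 21.2500

Derivation:
After op 1 sync(0): ref=0.0000 raw=[0.0000 0.0000]
After op 2 sync(1): ref=0.0000 raw=[0.0000 0.0000]
After op 3 tick(7): ref=7.0000 raw=[7.7000 8.7500]
After op 4 tick(6): ref=13.0000 raw=[14.3000 16.2500]
After op 5 tick(4): ref=17.0000 raw=[18.7000 21.2500]
Wrap final raw readings (mod 24): 18.7000 mod 24 = 18.7000; 21.2500 mod 24 = 21.2500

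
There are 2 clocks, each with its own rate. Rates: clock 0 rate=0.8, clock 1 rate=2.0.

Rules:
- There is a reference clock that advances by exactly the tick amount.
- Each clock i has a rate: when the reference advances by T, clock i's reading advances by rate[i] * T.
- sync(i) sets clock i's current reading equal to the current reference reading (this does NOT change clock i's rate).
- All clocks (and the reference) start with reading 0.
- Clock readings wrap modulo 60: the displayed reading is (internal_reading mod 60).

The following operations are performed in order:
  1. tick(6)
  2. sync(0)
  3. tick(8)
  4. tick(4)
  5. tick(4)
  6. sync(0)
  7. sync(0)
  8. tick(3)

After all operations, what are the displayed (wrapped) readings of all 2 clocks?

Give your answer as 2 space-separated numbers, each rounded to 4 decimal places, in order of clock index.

Answer: 24.4000 50.0000

Derivation:
After op 1 tick(6): ref=6.0000 raw=[4.8000 12.0000]
After op 2 sync(0): ref=6.0000 raw=[6.0000 12.0000]
After op 3 tick(8): ref=14.0000 raw=[12.4000 28.0000]
After op 4 tick(4): ref=18.0000 raw=[15.6000 36.0000]
After op 5 tick(4): ref=22.0000 raw=[18.8000 44.0000]
After op 6 sync(0): ref=22.0000 raw=[22.0000 44.0000]
After op 7 sync(0): ref=22.0000 raw=[22.0000 44.0000]
After op 8 tick(3): ref=25.0000 raw=[24.4000 50.0000]
Wrap final raw readings (mod 60): 24.4000 mod 60 = 24.4000; 50.0000 mod 60 = 50.0000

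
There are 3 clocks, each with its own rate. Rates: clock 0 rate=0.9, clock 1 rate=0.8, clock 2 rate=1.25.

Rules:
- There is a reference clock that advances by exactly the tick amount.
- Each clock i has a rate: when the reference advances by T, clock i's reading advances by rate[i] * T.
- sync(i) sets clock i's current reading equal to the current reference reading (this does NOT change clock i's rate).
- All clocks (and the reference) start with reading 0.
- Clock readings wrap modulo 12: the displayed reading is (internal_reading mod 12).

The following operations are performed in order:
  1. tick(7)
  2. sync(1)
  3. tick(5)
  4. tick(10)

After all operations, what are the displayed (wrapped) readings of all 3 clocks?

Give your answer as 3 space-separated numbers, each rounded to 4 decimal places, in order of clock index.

After op 1 tick(7): ref=7.0000 raw=[6.3000 5.6000 8.7500]
After op 2 sync(1): ref=7.0000 raw=[6.3000 7.0000 8.7500]
After op 3 tick(5): ref=12.0000 raw=[10.8000 11.0000 15.0000]
After op 4 tick(10): ref=22.0000 raw=[19.8000 19.0000 27.5000]
Wrap final raw readings (mod 12): 19.8000 mod 12 = 7.8000; 19.0000 mod 12 = 7.0000; 27.5000 mod 12 = 3.5000

Answer: 7.8000 7.0000 3.5000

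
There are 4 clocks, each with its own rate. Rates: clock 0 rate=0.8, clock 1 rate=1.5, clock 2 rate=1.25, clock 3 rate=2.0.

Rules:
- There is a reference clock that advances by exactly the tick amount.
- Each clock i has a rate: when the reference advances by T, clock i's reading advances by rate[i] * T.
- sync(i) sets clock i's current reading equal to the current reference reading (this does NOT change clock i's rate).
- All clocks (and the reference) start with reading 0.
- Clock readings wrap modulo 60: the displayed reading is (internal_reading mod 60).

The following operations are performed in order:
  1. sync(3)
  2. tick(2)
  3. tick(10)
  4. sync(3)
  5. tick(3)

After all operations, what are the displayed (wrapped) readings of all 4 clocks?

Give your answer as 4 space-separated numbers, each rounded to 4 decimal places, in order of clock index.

Answer: 12.0000 22.5000 18.7500 18.0000

Derivation:
After op 1 sync(3): ref=0.0000 raw=[0.0000 0.0000 0.0000 0.0000]
After op 2 tick(2): ref=2.0000 raw=[1.6000 3.0000 2.5000 4.0000]
After op 3 tick(10): ref=12.0000 raw=[9.6000 18.0000 15.0000 24.0000]
After op 4 sync(3): ref=12.0000 raw=[9.6000 18.0000 15.0000 12.0000]
After op 5 tick(3): ref=15.0000 raw=[12.0000 22.5000 18.7500 18.0000]
Wrap final raw readings (mod 60): 12.0000 mod 60 = 12.0000; 22.5000 mod 60 = 22.5000; 18.7500 mod 60 = 18.7500; 18.0000 mod 60 = 18.0000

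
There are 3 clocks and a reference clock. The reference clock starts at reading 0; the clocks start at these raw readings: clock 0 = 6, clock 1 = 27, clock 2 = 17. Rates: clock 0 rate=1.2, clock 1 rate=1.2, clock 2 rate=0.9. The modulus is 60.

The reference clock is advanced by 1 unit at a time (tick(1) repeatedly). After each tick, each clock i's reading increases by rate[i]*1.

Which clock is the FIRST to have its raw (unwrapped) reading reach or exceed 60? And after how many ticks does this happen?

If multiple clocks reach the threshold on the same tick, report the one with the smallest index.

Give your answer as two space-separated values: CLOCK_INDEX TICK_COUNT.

Answer: 1 28

Derivation:
clock 0: start=6, rate=1.2, needs 60-6 = 54; ticks = ceil(54/1.2) = ceil(45.0000) = 45; reading at tick 45 = 6 + 1.2*45 = 60.0000
clock 1: start=27, rate=1.2, needs 60-27 = 33; ticks = ceil(33/1.2) = ceil(27.5000) = 28; reading at tick 28 = 27 + 1.2*28 = 60.6000
clock 2: start=17, rate=0.9, needs 60-17 = 43; ticks = ceil(43/0.9) = ceil(47.7778) = 48; reading at tick 48 = 17 + 0.9*48 = 60.2000
Minimum tick count = 28; winners = [1]; smallest index = 1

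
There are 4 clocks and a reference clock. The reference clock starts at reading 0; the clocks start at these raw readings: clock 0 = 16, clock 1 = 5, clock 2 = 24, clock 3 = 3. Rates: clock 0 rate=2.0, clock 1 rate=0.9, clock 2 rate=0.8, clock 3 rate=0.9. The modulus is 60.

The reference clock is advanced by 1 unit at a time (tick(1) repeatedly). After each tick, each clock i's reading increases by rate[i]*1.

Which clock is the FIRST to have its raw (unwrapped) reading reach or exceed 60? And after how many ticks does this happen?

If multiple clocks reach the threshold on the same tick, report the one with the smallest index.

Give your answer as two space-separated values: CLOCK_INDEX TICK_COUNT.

Answer: 0 22

Derivation:
clock 0: start=16, rate=2.0, needs 60-16 = 44; ticks = ceil(44/2.0) = ceil(22.0000) = 22; reading at tick 22 = 16 + 2.0*22 = 60.0000
clock 1: start=5, rate=0.9, needs 60-5 = 55; ticks = ceil(55/0.9) = ceil(61.1111) = 62; reading at tick 62 = 5 + 0.9*62 = 60.8000
clock 2: start=24, rate=0.8, needs 60-24 = 36; ticks = ceil(36/0.8) = ceil(45.0000) = 45; reading at tick 45 = 24 + 0.8*45 = 60.0000
clock 3: start=3, rate=0.9, needs 60-3 = 57; ticks = ceil(57/0.9) = ceil(63.3333) = 64; reading at tick 64 = 3 + 0.9*64 = 60.6000
Minimum tick count = 22; winners = [0]; smallest index = 0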